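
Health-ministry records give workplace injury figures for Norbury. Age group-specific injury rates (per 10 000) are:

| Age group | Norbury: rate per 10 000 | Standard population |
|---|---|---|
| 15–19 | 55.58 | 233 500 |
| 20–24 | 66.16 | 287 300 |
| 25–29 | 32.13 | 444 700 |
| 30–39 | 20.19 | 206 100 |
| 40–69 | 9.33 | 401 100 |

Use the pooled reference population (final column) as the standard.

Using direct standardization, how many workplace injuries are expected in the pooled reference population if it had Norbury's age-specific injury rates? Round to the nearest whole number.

5418

Expected workplace injuries = Σ (standard pop × age-specific rate ÷ 10 000)
= 233 500×55.58/10 000 + 287 300×66.16/10 000 + 444 700×32.13/10 000 + 206 100×20.19/10 000 + 401 100×9.33/10 000
= 1297.79 + 1900.78 + 1428.82 + 416.12 + 374.23 = 5417.73.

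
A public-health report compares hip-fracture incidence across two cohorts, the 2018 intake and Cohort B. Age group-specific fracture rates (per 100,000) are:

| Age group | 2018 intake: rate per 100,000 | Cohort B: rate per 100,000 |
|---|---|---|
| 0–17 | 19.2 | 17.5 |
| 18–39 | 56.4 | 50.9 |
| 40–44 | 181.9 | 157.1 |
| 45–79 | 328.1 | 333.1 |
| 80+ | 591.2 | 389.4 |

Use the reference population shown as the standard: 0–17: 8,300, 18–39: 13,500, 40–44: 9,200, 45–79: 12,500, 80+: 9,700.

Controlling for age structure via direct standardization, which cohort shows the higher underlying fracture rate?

Standard total = 53,200; weights = 0.1560, 0.2538, 0.1729, 0.2350, 0.1823.
The 2018 intake: 0.1560×19.2 + 0.2538×56.4 + 0.1729×181.9 + 0.2350×328.1 + 0.1823×591.2 = 233.6491 per 100,000.
Cohort B: 0.1560×17.5 + 0.2538×50.9 + 0.1729×157.1 + 0.2350×333.1 + 0.1823×389.4 = 192.0799 per 100,000.

2018 intake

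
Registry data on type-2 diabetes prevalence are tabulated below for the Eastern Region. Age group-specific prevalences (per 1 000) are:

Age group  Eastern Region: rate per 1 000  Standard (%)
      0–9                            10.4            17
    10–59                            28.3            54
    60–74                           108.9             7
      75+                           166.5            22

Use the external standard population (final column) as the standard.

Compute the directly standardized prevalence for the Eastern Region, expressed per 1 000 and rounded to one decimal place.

Standard weights: 0.17, 0.54, 0.07, 0.22.
Standardized rate: 0.1700×10.4 + 0.5400×28.3 + 0.0700×108.9 + 0.2200×166.5 = 61.3030 per 1 000.

61.3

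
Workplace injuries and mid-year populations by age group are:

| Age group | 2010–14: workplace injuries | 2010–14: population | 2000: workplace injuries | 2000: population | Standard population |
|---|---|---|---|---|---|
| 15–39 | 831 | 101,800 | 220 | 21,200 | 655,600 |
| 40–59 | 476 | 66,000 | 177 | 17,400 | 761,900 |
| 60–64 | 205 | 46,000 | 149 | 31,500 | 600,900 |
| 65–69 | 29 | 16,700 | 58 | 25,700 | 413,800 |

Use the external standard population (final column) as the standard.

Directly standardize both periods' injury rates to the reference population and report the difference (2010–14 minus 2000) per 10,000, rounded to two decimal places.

-16.80

Age-specific rates per 10,000 for 2010–14: 81.63, 72.12, 44.57, 17.37.
For 2000: 103.77, 101.72, 47.30, 22.57.
Standard total = 2,432,200; weights = 0.2696, 0.3133, 0.2471, 0.1701.
2010–14: 0.2696×81.63 + 0.3133×72.12 + 0.2471×44.57 + 0.1701×17.37 = 58.5606 per 10,000.
2000: 0.2696×103.77 + 0.3133×101.72 + 0.2471×47.30 + 0.1701×22.57 = 75.3638 per 10,000.
Difference = 58.5606 − 75.3638 = -16.8031.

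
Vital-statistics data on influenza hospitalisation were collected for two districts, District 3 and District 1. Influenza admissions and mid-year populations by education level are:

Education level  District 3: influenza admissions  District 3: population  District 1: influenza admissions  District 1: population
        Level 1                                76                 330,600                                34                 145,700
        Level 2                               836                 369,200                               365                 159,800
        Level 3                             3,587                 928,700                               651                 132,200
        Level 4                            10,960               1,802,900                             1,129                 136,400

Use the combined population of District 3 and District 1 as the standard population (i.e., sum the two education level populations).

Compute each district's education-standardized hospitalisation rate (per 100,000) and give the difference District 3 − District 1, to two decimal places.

-134.85

Education-specific rates per 100,000 for District 3: 22.99, 226.44, 386.24, 607.91.
For District 1: 23.34, 228.41, 492.44, 827.71.
Combined standard total = 4,005,500; weights = 0.1189, 0.1321, 0.2649, 0.4842.
District 3: 0.1189×22.99 + 0.1321×226.44 + 0.2649×386.24 + 0.4842×607.91 = 429.2631 per 100,000.
District 1: 0.1189×23.34 + 0.1321×228.41 + 0.2649×492.44 + 0.4842×827.71 = 564.1124 per 100,000.
Difference = 429.2631 − 564.1124 = -134.8492.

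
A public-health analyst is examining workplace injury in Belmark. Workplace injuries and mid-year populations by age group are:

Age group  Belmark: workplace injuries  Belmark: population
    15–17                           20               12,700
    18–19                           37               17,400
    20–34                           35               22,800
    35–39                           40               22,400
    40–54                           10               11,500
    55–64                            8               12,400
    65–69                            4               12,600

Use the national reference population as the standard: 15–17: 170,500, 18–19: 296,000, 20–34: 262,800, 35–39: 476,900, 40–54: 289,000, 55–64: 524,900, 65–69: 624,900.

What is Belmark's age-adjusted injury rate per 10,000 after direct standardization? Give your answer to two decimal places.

11.12

Age-specific rates per 10,000 for Belmark: 15.75, 21.26, 15.35, 17.86, 8.70, 6.45, 3.17.
Standard total = 2,645,000; weights = 0.0645, 0.1119, 0.0994, 0.1803, 0.1093, 0.1984, 0.2363.
Standardized rate: 0.0645×15.75 + 0.1119×21.26 + 0.0994×15.35 + 0.1803×17.86 + 0.1093×8.70 + 0.1984×6.45 + 0.2363×3.17 = 11.1202 per 10,000.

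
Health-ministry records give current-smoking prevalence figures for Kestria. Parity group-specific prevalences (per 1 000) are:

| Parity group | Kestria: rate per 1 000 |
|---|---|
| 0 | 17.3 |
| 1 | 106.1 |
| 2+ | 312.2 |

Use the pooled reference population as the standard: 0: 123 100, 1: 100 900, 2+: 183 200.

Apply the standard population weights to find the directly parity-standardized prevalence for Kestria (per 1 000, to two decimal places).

171.98

Standard total = 407 200; weights = 0.3023, 0.2478, 0.4499.
Standardized rate: 0.3023×17.3 + 0.2478×106.1 + 0.4499×312.2 = 171.9798 per 1 000.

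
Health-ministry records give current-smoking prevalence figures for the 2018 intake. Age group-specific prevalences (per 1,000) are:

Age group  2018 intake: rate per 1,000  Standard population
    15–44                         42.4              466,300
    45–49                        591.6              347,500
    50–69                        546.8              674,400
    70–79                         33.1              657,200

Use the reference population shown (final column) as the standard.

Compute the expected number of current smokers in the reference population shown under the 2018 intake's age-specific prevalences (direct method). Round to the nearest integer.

Expected current smokers = Σ (standard pop × age-specific rate ÷ 1,000)
= 466,300×42.4/1,000 + 347,500×591.6/1,000 + 674,400×546.8/1,000 + 657,200×33.1/1,000
= 19771.12 + 205581.00 + 368761.92 + 21753.32 = 615867.36.

615867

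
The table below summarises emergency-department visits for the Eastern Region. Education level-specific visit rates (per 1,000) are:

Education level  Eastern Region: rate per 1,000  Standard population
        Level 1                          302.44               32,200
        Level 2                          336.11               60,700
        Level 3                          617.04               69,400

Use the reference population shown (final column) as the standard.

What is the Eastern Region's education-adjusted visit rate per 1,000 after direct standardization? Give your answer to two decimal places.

449.56

Standard total = 162,300; weights = 0.1984, 0.3740, 0.4276.
Standardized rate: 0.1984×302.44 + 0.3740×336.11 + 0.4276×617.04 = 449.5565 per 1,000.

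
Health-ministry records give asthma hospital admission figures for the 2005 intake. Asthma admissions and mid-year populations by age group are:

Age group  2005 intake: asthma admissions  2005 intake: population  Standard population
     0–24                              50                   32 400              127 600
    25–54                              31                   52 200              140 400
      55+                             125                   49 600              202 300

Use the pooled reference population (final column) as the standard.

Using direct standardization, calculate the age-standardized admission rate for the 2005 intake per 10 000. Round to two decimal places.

Age-specific rates per 10 000 for the 2005 intake: 15.43, 5.94, 25.20.
Standard total = 470 300; weights = 0.2713, 0.2985, 0.4302.
Standardized rate: 0.2713×15.43 + 0.2985×5.94 + 0.4302×25.20 = 16.8004 per 10 000.

16.80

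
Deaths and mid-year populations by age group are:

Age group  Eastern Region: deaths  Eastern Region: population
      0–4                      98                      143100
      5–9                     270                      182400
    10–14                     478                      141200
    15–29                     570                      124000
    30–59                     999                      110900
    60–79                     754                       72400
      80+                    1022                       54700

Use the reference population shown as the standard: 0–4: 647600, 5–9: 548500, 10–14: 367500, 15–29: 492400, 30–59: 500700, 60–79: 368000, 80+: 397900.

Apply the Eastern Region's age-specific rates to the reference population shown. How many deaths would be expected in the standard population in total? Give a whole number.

20540

Age-specific rates per 1000 for the Eastern Region: 0.685, 1.480, 3.385, 4.597, 9.008, 10.414, 18.684.
Expected deaths = Σ (standard pop × age-specific rate ÷ 1000)
= 647600×0.685/1000 + 548500×1.480/1000 + 367500×3.385/1000 + 492400×4.597/1000 + 500700×9.008/1000 + 368000×10.414/1000 + 397900×18.684/1000
= 443.50 + 811.92 + 1244.09 + 2263.45 + 4510.36 + 3832.49 + 7434.26 = 20540.07.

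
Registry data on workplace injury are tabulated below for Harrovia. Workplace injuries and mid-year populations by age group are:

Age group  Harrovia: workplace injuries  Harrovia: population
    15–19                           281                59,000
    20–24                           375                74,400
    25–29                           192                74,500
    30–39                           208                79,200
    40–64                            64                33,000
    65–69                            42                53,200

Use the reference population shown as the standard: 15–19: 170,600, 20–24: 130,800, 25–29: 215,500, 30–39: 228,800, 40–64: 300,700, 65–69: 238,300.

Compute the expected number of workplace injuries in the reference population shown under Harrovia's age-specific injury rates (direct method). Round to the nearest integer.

Age-specific rates per 10,000 for Harrovia: 47.63, 50.40, 25.77, 26.26, 19.39, 7.89.
Expected workplace injuries = Σ (standard pop × age-specific rate ÷ 10,000)
= 170,600×47.63/10,000 + 130,800×50.40/10,000 + 215,500×25.77/10,000 + 228,800×26.26/10,000 + 300,700×19.39/10,000 + 238,300×7.89/10,000
= 812.52 + 659.27 + 555.38 + 600.89 + 583.18 + 188.13 = 3399.37.

3399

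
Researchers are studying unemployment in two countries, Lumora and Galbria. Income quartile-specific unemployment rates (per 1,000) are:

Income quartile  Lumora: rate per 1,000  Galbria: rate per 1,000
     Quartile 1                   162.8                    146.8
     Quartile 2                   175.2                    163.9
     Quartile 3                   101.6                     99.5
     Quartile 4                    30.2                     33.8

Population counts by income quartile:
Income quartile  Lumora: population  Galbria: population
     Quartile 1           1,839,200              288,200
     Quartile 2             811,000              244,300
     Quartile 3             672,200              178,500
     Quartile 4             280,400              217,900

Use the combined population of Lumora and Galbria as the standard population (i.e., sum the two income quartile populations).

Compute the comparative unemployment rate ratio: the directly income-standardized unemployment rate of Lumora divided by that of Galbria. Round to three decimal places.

Combined standard total = 4,531,700; weights = 0.4694, 0.2329, 0.1877, 0.1100.
Lumora: 0.4694×162.8 + 0.2329×175.2 + 0.1877×101.6 + 0.1100×30.2 = 139.6185 per 1,000.
Galbria: 0.4694×146.8 + 0.2329×163.9 + 0.1877×99.5 + 0.1100×33.8 = 129.4775 per 1,000.
Ratio = 139.6185 ÷ 129.4775 = 1.07832.

1.078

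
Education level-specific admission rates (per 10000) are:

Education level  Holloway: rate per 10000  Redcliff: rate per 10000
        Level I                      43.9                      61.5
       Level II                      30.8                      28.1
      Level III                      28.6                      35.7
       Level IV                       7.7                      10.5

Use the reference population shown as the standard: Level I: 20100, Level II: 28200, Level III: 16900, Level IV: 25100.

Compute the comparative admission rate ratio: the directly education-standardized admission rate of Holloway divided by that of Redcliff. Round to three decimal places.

0.838

Standard total = 90300; weights = 0.2226, 0.3123, 0.1872, 0.2780.
Holloway: 0.2226×43.9 + 0.3123×30.8 + 0.1872×28.6 + 0.2780×7.7 = 26.8833 per 10000.
Redcliff: 0.2226×61.5 + 0.3123×28.1 + 0.1872×35.7 + 0.2780×10.5 = 32.0648 per 10000.
Ratio = 26.8833 ÷ 32.0648 = 0.83841.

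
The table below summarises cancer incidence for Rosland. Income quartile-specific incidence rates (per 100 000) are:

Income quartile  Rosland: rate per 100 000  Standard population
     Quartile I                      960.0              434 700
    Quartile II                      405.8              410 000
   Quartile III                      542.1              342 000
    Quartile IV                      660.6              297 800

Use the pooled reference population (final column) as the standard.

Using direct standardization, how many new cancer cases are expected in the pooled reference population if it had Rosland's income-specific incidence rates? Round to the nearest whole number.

9658

Expected new cancer cases = Σ (standard pop × income-specific rate ÷ 100 000)
= 434 700×960.0/100 000 + 410 000×405.8/100 000 + 342 000×542.1/100 000 + 297 800×660.6/100 000
= 4173.12 + 1663.78 + 1853.98 + 1967.27 = 9658.15.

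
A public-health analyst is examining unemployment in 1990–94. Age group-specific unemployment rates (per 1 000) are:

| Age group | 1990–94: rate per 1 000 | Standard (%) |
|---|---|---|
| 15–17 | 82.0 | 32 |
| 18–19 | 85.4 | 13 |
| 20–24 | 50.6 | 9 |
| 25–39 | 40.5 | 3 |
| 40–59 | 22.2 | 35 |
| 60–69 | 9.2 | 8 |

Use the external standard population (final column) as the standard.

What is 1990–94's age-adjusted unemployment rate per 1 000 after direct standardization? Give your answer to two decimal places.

51.62

Standard weights: 0.32, 0.13, 0.09, 0.03, 0.35, 0.08.
Standardized rate: 0.3200×82.0 + 0.1300×85.4 + 0.0900×50.6 + 0.0300×40.5 + 0.3500×22.2 + 0.0800×9.2 = 51.6170 per 1 000.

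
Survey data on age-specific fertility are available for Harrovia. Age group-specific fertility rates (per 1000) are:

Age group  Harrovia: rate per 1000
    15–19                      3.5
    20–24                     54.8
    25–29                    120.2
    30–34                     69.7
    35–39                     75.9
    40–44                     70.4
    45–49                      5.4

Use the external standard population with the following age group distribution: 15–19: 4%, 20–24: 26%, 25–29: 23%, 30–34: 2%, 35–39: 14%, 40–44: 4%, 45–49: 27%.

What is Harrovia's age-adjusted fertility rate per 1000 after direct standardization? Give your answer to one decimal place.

58.3

Standard weights: 0.04, 0.26, 0.23, 0.02, 0.14, 0.04, 0.27.
Standardized rate: 0.0400×3.5 + 0.2600×54.8 + 0.2300×120.2 + 0.0200×69.7 + 0.1400×75.9 + 0.0400×70.4 + 0.2700×5.4 = 58.3280 per 1000.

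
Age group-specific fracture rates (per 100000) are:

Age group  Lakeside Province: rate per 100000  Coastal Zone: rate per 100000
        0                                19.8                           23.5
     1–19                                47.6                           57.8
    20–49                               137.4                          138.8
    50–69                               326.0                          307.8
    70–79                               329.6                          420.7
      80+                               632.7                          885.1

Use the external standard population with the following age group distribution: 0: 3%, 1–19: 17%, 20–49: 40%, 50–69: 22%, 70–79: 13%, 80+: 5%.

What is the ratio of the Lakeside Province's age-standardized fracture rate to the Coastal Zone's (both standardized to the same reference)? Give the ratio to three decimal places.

Standard weights: 0.03, 0.17, 0.40, 0.22, 0.13, 0.05.
The Lakeside Province: 0.0300×19.8 + 0.1700×47.6 + 0.4000×137.4 + 0.2200×326.0 + 0.1300×329.6 + 0.0500×632.7 = 209.8490 per 100000.
The Coastal Zone: 0.0300×23.5 + 0.1700×57.8 + 0.4000×138.8 + 0.2200×307.8 + 0.1300×420.7 + 0.0500×885.1 = 232.7130 per 100000.
Ratio = 209.8490 ÷ 232.7130 = 0.90175.

0.902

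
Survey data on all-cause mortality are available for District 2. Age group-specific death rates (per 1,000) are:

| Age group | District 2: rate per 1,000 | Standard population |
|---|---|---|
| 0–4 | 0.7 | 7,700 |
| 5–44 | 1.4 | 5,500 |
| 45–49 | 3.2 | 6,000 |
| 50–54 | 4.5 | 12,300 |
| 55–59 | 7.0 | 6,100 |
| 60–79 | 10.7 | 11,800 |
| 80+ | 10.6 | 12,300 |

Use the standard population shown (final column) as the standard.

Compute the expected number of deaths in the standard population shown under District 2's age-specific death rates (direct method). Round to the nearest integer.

Expected deaths = Σ (standard pop × age-specific rate ÷ 1,000)
= 7,700×0.7/1,000 + 5,500×1.4/1,000 + 6,000×3.2/1,000 + 12,300×4.5/1,000 + 6,100×7.0/1,000 + 11,800×10.7/1,000 + 12,300×10.6/1,000
= 5.39 + 7.70 + 19.20 + 55.35 + 42.70 + 126.26 + 130.38 = 386.98.

387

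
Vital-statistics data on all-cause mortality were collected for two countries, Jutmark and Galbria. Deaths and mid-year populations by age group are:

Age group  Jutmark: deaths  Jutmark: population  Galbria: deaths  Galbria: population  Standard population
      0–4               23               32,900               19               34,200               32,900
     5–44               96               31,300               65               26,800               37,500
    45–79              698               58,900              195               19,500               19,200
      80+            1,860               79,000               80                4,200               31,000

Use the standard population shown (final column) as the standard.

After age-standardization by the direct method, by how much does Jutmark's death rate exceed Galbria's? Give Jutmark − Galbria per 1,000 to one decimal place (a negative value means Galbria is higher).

Age-specific rates per 1,000 for Jutmark: 0.699, 3.067, 11.851, 23.544.
For Galbria: 0.556, 2.425, 10.000, 19.048.
Standard total = 120,600; weights = 0.2728, 0.3109, 0.1592, 0.2570.
Jutmark: 0.2728×0.699 + 0.3109×3.067 + 0.1592×11.851 + 0.2570×23.544 = 9.0831 per 1,000.
Galbria: 0.2728×0.556 + 0.3109×2.425 + 0.1592×10.000 + 0.2570×19.048 = 7.3939 per 1,000.
Difference = 9.0831 − 7.3939 = 1.6892.

1.7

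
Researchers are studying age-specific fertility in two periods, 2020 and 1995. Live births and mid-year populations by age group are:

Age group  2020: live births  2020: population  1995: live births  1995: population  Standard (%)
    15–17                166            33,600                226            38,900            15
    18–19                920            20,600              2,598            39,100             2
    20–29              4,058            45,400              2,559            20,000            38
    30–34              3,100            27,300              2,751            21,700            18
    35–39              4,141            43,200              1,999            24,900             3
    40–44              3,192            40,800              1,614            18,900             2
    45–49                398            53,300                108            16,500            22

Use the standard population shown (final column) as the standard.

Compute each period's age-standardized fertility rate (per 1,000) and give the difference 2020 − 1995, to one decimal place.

-17.1

Age-specific rates per 1,000 for 2020: 4.940, 44.660, 89.383, 113.553, 95.856, 78.235, 7.467.
For 1995: 5.810, 66.445, 127.950, 126.774, 80.281, 85.397, 6.545.
Standard weights: 0.15, 0.02, 0.38, 0.18, 0.03, 0.02, 0.22.
2020: 0.1500×4.940 + 0.0200×44.660 + 0.3800×89.383 + 0.1800×113.553 + 0.0300×95.856 + 0.0200×78.235 + 0.2200×7.467 = 62.1227 per 1,000.
1995: 0.1500×5.810 + 0.0200×66.445 + 0.3800×127.950 + 0.1800×126.774 + 0.0300×80.281 + 0.0200×85.397 + 0.2200×6.545 = 79.1971 per 1,000.
Difference = 62.1227 − 79.1971 = -17.0744.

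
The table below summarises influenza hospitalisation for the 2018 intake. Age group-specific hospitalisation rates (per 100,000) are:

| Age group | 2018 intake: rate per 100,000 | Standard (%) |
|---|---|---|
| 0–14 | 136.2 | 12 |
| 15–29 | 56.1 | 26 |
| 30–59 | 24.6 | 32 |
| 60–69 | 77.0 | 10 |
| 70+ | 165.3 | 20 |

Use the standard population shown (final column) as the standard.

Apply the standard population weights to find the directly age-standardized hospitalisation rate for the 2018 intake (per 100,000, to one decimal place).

Standard weights: 0.12, 0.26, 0.32, 0.10, 0.20.
Standardized rate: 0.1200×136.2 + 0.2600×56.1 + 0.3200×24.6 + 0.1000×77.0 + 0.2000×165.3 = 79.5620 per 100,000.

79.6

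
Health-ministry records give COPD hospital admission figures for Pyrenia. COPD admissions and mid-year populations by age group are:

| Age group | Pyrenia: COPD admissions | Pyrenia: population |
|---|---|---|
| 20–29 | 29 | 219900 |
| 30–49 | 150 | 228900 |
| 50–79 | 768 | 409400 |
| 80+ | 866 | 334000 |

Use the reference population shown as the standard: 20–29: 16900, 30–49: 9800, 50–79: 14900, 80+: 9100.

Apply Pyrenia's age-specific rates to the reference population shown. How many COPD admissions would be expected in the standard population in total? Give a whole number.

Age-specific rates per 10000 for Pyrenia: 1.32, 6.55, 18.76, 25.93.
Expected COPD admissions = Σ (standard pop × age-specific rate ÷ 10000)
= 16900×1.32/10000 + 9800×6.55/10000 + 14900×18.76/10000 + 9100×25.93/10000
= 2.23 + 6.42 + 27.95 + 23.59 = 60.20.

60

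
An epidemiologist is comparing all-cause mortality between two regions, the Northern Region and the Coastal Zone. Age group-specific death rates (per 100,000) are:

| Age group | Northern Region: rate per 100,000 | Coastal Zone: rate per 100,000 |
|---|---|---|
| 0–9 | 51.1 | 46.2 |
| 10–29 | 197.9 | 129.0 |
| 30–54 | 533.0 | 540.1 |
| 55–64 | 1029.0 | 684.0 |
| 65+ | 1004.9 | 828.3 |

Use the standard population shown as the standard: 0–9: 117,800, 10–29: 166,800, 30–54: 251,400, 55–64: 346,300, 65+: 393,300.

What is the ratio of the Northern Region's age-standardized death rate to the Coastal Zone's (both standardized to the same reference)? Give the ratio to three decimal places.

Standard total = 1,275,600; weights = 0.0923, 0.1308, 0.1971, 0.2715, 0.3083.
The Northern Region: 0.0923×51.1 + 0.1308×197.9 + 0.1971×533.0 + 0.2715×1029.0 + 0.3083×1004.9 = 724.8317 per 100,000.
The Coastal Zone: 0.0923×46.2 + 0.1308×129.0 + 0.1971×540.1 + 0.2715×684.0 + 0.3083×828.3 = 568.6581 per 100,000.
Ratio = 724.8317 ÷ 568.6581 = 1.27464.

1.275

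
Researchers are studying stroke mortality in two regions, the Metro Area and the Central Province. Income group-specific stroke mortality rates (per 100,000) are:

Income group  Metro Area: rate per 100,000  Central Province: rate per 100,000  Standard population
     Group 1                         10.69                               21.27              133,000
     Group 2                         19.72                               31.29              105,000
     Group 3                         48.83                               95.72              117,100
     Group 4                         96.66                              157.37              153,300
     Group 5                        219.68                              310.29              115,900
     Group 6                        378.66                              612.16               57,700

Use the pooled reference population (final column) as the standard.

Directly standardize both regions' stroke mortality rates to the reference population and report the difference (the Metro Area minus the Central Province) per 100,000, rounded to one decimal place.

-60.7

Standard total = 682,000; weights = 0.1950, 0.1540, 0.1717, 0.2248, 0.1699, 0.0846.
The Metro Area: 0.1950×10.69 + 0.1540×19.72 + 0.1717×48.83 + 0.2248×96.66 + 0.1699×219.68 + 0.0846×378.66 = 104.6011 per 100,000.
The Central Province: 0.1950×21.27 + 0.1540×31.29 + 0.1717×95.72 + 0.2248×157.37 + 0.1699×310.29 + 0.0846×612.16 = 165.2965 per 100,000.
Difference = 104.6011 − 165.2965 = -60.6955.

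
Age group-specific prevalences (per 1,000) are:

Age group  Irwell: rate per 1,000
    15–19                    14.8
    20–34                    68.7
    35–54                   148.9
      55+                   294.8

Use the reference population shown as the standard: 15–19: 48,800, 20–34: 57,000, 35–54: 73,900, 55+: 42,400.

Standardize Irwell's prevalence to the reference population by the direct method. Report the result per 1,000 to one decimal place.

126.7

Standard total = 222,100; weights = 0.2197, 0.2566, 0.3327, 0.1909.
Standardized rate: 0.2197×14.8 + 0.2566×68.7 + 0.3327×148.9 + 0.1909×294.8 = 126.7059 per 1,000.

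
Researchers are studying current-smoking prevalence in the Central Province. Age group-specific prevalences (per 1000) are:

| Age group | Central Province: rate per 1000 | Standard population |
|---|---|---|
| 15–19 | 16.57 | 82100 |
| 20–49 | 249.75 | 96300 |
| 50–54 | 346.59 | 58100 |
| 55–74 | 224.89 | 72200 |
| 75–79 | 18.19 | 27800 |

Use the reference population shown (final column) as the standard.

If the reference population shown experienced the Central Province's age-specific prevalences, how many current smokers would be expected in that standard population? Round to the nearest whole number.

62291

Expected current smokers = Σ (standard pop × age-specific rate ÷ 1000)
= 82100×16.57/1000 + 96300×249.75/1000 + 58100×346.59/1000 + 72200×224.89/1000 + 27800×18.19/1000
= 1360.40 + 24050.92 + 20136.88 + 16237.06 + 505.68 = 62290.94.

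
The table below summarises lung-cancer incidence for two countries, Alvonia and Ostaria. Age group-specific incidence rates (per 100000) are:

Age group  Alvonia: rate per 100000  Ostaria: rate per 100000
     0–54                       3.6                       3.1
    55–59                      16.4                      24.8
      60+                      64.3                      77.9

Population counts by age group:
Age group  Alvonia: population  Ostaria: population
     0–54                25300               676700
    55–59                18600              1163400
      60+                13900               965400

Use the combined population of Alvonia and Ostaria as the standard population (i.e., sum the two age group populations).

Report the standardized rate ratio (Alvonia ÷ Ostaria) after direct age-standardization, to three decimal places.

Combined standard total = 2863300; weights = 0.2452, 0.4128, 0.3420.
Alvonia: 0.2452×3.6 + 0.4128×16.4 + 0.3420×64.3 = 29.6445 per 100000.
Ostaria: 0.2452×3.1 + 0.4128×24.8 + 0.3420×77.9 = 37.6409 per 100000.
Ratio = 29.6445 ÷ 37.6409 = 0.78756.

0.788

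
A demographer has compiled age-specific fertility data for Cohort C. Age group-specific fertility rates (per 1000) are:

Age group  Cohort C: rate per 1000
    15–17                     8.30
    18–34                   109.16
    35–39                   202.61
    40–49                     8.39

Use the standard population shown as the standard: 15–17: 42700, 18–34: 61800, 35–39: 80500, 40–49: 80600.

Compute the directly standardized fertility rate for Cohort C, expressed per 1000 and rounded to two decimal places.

Standard total = 265600; weights = 0.1608, 0.2327, 0.3031, 0.3035.
Standardized rate: 0.1608×8.30 + 0.2327×109.16 + 0.3031×202.61 + 0.3035×8.39 = 90.6884 per 1000.

90.69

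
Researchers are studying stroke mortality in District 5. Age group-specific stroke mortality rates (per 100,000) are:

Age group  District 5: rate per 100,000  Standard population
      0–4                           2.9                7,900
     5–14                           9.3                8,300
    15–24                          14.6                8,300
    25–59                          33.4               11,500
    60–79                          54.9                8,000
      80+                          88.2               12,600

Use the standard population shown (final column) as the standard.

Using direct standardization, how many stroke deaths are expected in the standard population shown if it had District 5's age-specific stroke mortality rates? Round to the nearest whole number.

22

Expected stroke deaths = Σ (standard pop × age-specific rate ÷ 100,000)
= 7,900×2.9/100,000 + 8,300×9.3/100,000 + 8,300×14.6/100,000 + 11,500×33.4/100,000 + 8,000×54.9/100,000 + 12,600×88.2/100,000
= 0.23 + 0.77 + 1.21 + 3.84 + 4.39 + 11.11 = 21.56.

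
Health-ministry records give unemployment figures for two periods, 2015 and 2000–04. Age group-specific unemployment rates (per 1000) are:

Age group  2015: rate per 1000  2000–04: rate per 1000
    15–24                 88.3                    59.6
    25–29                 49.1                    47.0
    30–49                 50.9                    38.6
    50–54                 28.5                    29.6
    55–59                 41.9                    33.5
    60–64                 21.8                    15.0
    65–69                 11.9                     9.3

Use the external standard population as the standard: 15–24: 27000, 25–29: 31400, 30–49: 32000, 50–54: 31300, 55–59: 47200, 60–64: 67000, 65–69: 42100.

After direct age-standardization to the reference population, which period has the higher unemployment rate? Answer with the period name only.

2015

Standard total = 278000; weights = 0.0971, 0.1129, 0.1151, 0.1126, 0.1698, 0.2410, 0.1514.
2015: 0.0971×88.3 + 0.1129×49.1 + 0.1151×50.9 + 0.1126×28.5 + 0.1698×41.9 + 0.2410×21.8 + 0.1514×11.9 = 37.3596 per 1000.
2000–04: 0.0971×59.6 + 0.1129×47.0 + 0.1151×38.6 + 0.1126×29.6 + 0.1698×33.5 + 0.2410×15.0 + 0.1514×9.3 = 29.5842 per 1000.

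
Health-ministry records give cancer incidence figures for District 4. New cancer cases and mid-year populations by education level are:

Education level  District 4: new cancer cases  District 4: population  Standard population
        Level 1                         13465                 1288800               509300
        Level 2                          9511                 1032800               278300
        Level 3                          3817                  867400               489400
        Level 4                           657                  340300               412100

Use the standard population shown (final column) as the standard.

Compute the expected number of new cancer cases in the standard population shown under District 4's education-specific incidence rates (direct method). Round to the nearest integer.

Education-specific rates per 100000 for District 4: 1044.77, 920.89, 440.05, 193.06.
Expected new cancer cases = Σ (standard pop × education-specific rate ÷ 100000)
= 509300×1044.77/100000 + 278300×920.89/100000 + 489400×440.05/100000 + 412100×193.06/100000
= 5321.02 + 2562.85 + 2153.61 + 795.62 = 10833.09.

10833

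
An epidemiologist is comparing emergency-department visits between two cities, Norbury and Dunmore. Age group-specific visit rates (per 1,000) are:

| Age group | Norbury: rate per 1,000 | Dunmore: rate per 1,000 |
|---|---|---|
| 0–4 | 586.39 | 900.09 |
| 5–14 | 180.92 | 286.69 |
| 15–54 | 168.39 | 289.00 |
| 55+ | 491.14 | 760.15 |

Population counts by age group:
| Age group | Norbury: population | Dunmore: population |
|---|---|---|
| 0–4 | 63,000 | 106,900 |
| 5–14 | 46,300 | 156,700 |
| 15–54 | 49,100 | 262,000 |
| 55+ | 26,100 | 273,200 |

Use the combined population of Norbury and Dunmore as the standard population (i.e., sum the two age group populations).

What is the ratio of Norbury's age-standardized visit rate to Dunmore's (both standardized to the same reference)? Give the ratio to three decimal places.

0.635

Combined standard total = 983,300; weights = 0.1728, 0.2064, 0.3164, 0.3044.
Norbury: 0.1728×586.39 + 0.2064×180.92 + 0.3164×168.39 + 0.3044×491.14 = 341.4408 per 1,000.
Dunmore: 0.1728×900.09 + 0.2064×286.69 + 0.3164×289.00 + 0.3044×760.15 = 537.5208 per 1,000.
Ratio = 341.4408 ÷ 537.5208 = 0.63521.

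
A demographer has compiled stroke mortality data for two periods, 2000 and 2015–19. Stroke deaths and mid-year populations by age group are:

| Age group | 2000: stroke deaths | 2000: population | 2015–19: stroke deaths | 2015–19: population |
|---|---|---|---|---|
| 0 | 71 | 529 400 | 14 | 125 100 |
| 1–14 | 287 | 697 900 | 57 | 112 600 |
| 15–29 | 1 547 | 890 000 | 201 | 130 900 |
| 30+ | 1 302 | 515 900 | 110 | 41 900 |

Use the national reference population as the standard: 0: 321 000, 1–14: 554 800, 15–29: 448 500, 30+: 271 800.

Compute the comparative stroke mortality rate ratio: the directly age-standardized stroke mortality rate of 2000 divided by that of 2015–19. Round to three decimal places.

Age-specific rates per 100 000 for 2000: 13.41, 41.12, 173.82, 252.37.
For 2015–19: 11.19, 50.62, 153.55, 262.53.
Standard total = 1 596 100; weights = 0.2011, 0.3476, 0.2810, 0.1703.
2000: 0.2011×13.41 + 0.3476×41.12 + 0.2810×173.82 + 0.1703×252.37 = 108.8115 per 100 000.
2015–19: 0.2011×11.19 + 0.3476×50.62 + 0.2810×153.55 + 0.1703×262.53 = 107.7007 per 100 000.
Ratio = 108.8115 ÷ 107.7007 = 1.01031.

1.010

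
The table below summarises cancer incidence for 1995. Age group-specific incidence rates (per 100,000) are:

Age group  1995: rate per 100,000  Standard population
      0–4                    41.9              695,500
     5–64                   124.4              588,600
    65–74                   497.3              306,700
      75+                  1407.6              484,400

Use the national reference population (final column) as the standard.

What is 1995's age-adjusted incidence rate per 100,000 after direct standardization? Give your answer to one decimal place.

451.4

Standard total = 2,075,200; weights = 0.3351, 0.2836, 0.1478, 0.2334.
Standardized rate: 0.3351×41.9 + 0.2836×124.4 + 0.1478×497.3 + 0.2334×1407.6 = 451.3910 per 100,000.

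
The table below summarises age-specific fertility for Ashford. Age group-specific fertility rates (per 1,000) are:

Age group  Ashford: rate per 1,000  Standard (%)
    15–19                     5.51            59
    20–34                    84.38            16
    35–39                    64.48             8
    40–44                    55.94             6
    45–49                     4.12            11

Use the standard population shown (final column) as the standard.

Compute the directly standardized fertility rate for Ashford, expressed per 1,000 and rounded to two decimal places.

Standard weights: 0.59, 0.16, 0.08, 0.06, 0.11.
Standardized rate: 0.5900×5.51 + 0.1600×84.38 + 0.0800×64.48 + 0.0600×55.94 + 0.1100×4.12 = 25.7197 per 1,000.

25.72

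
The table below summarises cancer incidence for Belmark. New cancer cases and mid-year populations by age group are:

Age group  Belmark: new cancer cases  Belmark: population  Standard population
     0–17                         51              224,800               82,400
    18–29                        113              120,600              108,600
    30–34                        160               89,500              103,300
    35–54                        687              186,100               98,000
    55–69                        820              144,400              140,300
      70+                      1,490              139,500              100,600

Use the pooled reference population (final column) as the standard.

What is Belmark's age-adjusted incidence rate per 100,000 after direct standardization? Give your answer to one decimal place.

400.8

Age-specific rates per 100,000 for Belmark: 22.69, 93.70, 178.77, 369.16, 567.87, 1068.10.
Standard total = 633,200; weights = 0.1301, 0.1715, 0.1631, 0.1548, 0.2216, 0.1589.
Standardized rate: 0.1301×22.69 + 0.1715×93.70 + 0.1631×178.77 + 0.1548×369.16 + 0.2216×567.87 + 0.1589×1068.10 = 400.8402 per 100,000.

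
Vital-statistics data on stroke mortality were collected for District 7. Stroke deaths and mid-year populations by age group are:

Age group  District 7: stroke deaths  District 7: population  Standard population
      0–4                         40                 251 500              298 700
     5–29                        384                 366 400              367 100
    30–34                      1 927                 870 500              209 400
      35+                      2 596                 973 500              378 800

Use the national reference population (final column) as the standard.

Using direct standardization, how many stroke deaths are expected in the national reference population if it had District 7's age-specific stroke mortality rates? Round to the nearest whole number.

Age-specific rates per 100 000 for District 7: 15.90, 104.80, 221.37, 266.67.
Expected stroke deaths = Σ (standard pop × age-specific rate ÷ 100 000)
= 298 700×15.90/100 000 + 367 100×104.80/100 000 + 209 400×221.37/100 000 + 378 800×266.67/100 000
= 47.51 + 384.73 + 463.54 + 1010.13 = 1905.92.

1906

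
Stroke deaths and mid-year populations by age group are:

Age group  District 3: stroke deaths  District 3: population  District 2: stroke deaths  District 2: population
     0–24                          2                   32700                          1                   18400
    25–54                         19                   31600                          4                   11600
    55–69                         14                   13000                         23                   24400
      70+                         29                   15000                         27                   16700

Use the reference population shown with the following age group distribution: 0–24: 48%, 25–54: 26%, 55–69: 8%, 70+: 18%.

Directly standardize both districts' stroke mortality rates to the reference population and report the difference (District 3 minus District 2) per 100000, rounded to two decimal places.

13.77

Age-specific rates per 100000 for District 3: 6.12, 60.13, 107.69, 193.33.
For District 2: 5.43, 34.48, 94.26, 161.68.
Standard weights: 0.48, 0.26, 0.08, 0.18.
District 3: 0.4800×6.12 + 0.2600×60.13 + 0.0800×107.69 + 0.1800×193.33 = 61.9841 per 100000.
District 2: 0.4800×5.43 + 0.2600×34.48 + 0.0800×94.26 + 0.1800×161.68 = 48.2170 per 100000.
Difference = 61.9841 − 48.2170 = 13.7671.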